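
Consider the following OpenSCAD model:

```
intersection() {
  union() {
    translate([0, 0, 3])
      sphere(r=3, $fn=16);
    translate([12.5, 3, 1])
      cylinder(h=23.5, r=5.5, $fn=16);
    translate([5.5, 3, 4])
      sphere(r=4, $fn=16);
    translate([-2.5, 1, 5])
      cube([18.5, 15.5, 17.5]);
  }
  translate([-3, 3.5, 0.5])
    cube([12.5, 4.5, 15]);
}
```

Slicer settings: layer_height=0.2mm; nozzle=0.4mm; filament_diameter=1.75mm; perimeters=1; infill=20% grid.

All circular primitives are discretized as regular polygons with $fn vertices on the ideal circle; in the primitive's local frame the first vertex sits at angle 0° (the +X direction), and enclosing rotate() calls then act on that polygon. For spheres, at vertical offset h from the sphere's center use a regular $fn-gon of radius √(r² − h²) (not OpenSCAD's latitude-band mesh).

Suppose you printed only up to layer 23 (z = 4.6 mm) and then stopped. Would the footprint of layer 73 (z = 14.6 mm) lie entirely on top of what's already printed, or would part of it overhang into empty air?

part overhangs

Compare the two slices. At z = 4.6: the r=3 sphere slices to a regular 16-gon of circumradius 2.538 (√(r²−h²) with h=1.6 from center) (area = (16/2)·2.538²·sin(360°/16) = 19.72 mm²); the r=5.5 cylinder at (12.5, 3) contributes a regular 16-gon of circumradius 5.5 (area = (16/2)·5.500²·sin(360°/16) = 92.61 mm²); the r=4 sphere at (5.5, 3) contributes a regular 16-gon of circumradius √(4²−0.6²) = 3.955 (area = (16/2)·3.955²·sin(360°/16) = 47.88 mm²); the cube at (-2.5, 1) is absent (z outside [5, 22.5]); Merging all regions: the regions partially overlap — summed areas 160.21 mm² minus the doubly-counted overlap 9.83 mm² gives 150.38 mm² — area = 150.38 mm²; the 12.5×4.5 cube at (-3, 3.5) contributes its full rectangle (area 56.25 mm²); Keeping only the common overlap: the 12.5×4.5 cube at (-3, 3.5) partially overlaps that combined region; clipping to the common part keeps 22.87 mm² — area = 22.87 mm². At z = 14.6: the sphere is not intersected at this z (|z−center|=11.600 > r=3); the r=5.5 cylinder at (12.5, 3) gives a regular 16-gon of circumradius 5.5 (constant along its height) (area = (16/2)·5.500²·sin(360°/16) = 92.61 mm²); the sphere at (5.5, 3) is absent (|z−center|=10.600 > r=4); the 18.5×15.5 cube at (-2.5, 1) contributes its full rectangle (area 286.75 mm²); Merging all regions: the regions partially overlap — summed areas 379.36 mm² minus the doubly-counted overlap 58.33 mm² gives 321.03 mm² — area = 321.03 mm²; the cube at (-3, 3.5) is present — its section is the full 12.5×4.5 rectangle (area 56.25 mm²); Taking the intersection: the 12.5×4.5 cube at (-3, 3.5) partially overlaps that combined region; clipping to the common part keeps 54.00 mm² — area = 54.00 mm². Checking containment: at z = 14.6 the cross-section extends beyond the z = 4.6 cross-section by about 31.13 mm².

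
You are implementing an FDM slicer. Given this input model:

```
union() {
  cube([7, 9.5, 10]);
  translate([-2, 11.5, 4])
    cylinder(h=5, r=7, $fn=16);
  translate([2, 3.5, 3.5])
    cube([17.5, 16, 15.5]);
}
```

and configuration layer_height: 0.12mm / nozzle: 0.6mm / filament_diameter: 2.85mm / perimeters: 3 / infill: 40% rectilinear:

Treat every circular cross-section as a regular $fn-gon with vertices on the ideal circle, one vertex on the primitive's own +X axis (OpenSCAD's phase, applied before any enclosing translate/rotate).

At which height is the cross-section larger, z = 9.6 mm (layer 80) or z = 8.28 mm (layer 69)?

layer 69 (z = 8.28 mm)

Layer 80 (z = 9.6): the cube (footprint 7×9.5) is included at this height (area 66.50 mm²); the cylinder at (-2, 11.5) is not intersected at this z (z outside [4, 9]); the cube at (2, 3.5) (footprint 17.5×16) is included at this height (area 280.00 mm²); Taking the union: the regions partially overlap — summed areas 346.50 mm² minus the doubly-counted overlap 30.00 mm² gives 316.50 mm² — area = 316.50 mm². So its area = 316.50 mm². Layer 69 (z = 8.28): the cube is present — its section is the full 7×9.5 rectangle (area 66.50 mm²); the cylinder at (-2, 11.5): section is a regular 16-gon, circumradius r=7 (area = (16/2)·7.000²·sin(360°/16) = 150.01 mm²); the cube at (2, 3.5) (footprint 17.5×16) is included at this height (area 280.00 mm²); Combining (union): the regions partially overlap — summed areas 496.51 mm² minus the doubly-counted overlap 61.40 mm² gives 435.11 mm² — area = 435.11 mm². So its area = 435.11 mm². Layer 69 is larger (435.11 vs 316.50 mm²).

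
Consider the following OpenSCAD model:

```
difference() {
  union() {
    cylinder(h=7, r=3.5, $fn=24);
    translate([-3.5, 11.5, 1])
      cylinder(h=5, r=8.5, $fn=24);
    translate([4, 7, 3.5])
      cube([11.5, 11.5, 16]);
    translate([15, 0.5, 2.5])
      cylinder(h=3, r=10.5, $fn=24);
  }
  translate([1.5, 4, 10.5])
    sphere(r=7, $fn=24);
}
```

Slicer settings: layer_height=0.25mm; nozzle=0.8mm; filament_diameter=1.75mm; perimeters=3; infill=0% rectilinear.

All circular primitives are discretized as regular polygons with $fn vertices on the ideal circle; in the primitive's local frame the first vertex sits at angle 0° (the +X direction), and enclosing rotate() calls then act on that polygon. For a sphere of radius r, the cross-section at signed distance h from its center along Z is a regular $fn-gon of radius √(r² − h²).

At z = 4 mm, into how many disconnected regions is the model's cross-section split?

At z = 4 mm: the r=3.5 cylinder contributes a regular 24-gon of circumradius 3.5; the cylinder at (-3.5, 11.5): section is a regular 24-gon, circumradius r=8.5; the 11.5×11.5 cube at (4, 7) contributes its full rectangle; the r=10.5 cylinder at (15, 0.5) gives a regular 24-gon of circumradius 10.5 (constant along its height); Combining (union): the regions partially overlap (shared area 29.40 mm²), so overlapping operands fuse into one piece — 2 connected regions; the r=7 sphere at (1.5, 4) slices to a regular 24-gon of circumradius 2.598 (√(r²−h²) with h=6.5 from center); After the difference (first − rest): starting from the result so far, the r=7 sphere at (1.5, 4) partially overlaps it — only the 12.22 mm² overlap (of its 20.96 mm²) is removed, clipping the outline — 2 connected regions. The result has 2 disconnected regions.

2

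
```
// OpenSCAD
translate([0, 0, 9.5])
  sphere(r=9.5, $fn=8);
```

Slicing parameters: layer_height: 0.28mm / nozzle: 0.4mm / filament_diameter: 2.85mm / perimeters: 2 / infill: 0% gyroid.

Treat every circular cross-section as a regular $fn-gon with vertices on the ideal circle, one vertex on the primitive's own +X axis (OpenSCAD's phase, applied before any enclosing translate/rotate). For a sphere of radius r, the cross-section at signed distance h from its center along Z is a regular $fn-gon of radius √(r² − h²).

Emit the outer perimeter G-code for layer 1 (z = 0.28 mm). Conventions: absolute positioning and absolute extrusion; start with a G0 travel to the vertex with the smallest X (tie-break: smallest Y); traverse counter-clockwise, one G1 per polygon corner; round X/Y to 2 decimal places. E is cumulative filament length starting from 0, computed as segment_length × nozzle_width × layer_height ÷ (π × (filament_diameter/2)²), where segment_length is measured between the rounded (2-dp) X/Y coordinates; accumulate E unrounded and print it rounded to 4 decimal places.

At z = 0.28 mm: the r=9.5 sphere slices to a regular 8-gon of circumradius 2.289 (√(r²−h²) with h=9.22 from center). The outline is a single polygon with 8 vertices. Extrusion per mm of travel: 0.4 × 0.28 / (π × 1.425²) = 0.017557. Accumulating E over each segment gives final E = 0.2462.

G0 X-2.29 Y0.00 Z0.28
G1 X-1.62 Y-1.62 E0.0308
G1 X0.00 Y-2.29 E0.0616
G1 X1.62 Y-1.62 E0.0923
G1 X2.29 Y0.00 E0.1231
G1 X1.62 Y1.62 E0.1539
G1 X0.00 Y2.29 E0.1847
G1 X-1.62 Y1.62 E0.2154
G1 X-2.29 Y0.00 E0.2462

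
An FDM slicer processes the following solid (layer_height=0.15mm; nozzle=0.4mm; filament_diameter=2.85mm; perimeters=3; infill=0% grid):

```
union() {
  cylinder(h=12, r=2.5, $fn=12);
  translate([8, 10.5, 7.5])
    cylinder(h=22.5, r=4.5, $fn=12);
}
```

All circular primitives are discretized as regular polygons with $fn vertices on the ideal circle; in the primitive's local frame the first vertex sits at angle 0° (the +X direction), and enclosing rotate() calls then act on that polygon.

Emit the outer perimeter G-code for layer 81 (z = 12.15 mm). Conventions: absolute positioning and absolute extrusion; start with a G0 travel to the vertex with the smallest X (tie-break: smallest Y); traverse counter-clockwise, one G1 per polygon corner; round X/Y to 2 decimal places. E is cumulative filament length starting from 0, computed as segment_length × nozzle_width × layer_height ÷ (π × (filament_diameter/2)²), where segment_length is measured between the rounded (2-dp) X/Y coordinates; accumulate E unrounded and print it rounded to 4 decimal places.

G0 X3.50 Y10.50 Z12.15
G1 X4.10 Y8.25 E0.0219
G1 X5.75 Y6.60 E0.0438
G1 X8.00 Y6.00 E0.0657
G1 X10.25 Y6.60 E0.0877
G1 X11.90 Y8.25 E0.1096
G1 X12.50 Y10.50 E0.1315
G1 X11.90 Y12.75 E0.1534
G1 X10.25 Y14.40 E0.1753
G1 X8.00 Y15.00 E0.1972
G1 X5.75 Y14.40 E0.2191
G1 X4.10 Y12.75 E0.2411
G1 X3.50 Y10.50 E0.2630

At z = 12.15 mm: the cylinder is not intersected at this z (z outside [0, 12]); the cylinder at (8, 10.5): section is a regular 12-gon, circumradius r=4.5; Combining (union): only the r=4.5 cylinder at (8, 10.5) is present, so the union is just that shape — 1 connected region. The outline is a single polygon with 12 vertices. Extrusion per mm of travel: 0.4 × 0.15 / (π × 1.425²) = 0.009405. Accumulating E over each segment gives final E = 0.2630.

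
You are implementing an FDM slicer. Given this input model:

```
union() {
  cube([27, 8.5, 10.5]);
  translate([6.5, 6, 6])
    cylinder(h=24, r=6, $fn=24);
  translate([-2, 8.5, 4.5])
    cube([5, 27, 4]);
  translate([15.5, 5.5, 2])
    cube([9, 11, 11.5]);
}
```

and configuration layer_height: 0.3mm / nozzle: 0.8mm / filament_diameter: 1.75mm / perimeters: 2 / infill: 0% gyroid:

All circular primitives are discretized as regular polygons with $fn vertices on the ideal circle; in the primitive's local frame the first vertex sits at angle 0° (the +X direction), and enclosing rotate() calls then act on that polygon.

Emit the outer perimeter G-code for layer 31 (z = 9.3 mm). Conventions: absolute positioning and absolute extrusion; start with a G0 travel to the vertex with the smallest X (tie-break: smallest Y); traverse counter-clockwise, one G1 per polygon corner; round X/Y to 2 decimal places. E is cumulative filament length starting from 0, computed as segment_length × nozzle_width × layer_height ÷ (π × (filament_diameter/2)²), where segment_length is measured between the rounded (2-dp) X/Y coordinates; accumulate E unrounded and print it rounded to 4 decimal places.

At z = 9.3 mm: the cube (footprint 27×8.5) is included at this height; the r=6 cylinder at (6.5, 6) gives a regular 24-gon of circumradius 6 (constant along its height); the cube at (-2, 8.5) does not reach this height (z outside [4.5, 8.5]); the 9×11 cube at (15.5, 5.5) contributes its full rectangle; Combining (union): the regions partially overlap (shared area 111.83 mm²), so overlapping operands fuse into one piece — 1 connected region. The outline is a single polygon with 19 vertices. Extrusion per mm of travel: 0.8 × 0.3 / (π × 0.875²) = 0.099780. Accumulating E over each segment gives final E = 8.9617.

G0 X0.00 Y0.00 Z9.30
G1 X27.00 Y0.00 E2.6941
G1 X27.00 Y8.50 E3.5422
G1 X24.50 Y8.50 E3.7917
G1 X24.50 Y16.50 E4.5899
G1 X15.50 Y16.50 E5.4879
G1 X15.50 Y8.50 E6.2862
G1 X11.90 Y8.50 E6.6454
G1 X11.70 Y9.00 E6.6991
G1 X10.74 Y10.24 E6.8556
G1 X9.50 Y11.20 E7.0121
G1 X8.05 Y11.80 E7.1686
G1 X6.50 Y12.00 E7.3246
G1 X4.95 Y11.80 E7.4805
G1 X3.50 Y11.20 E7.6371
G1 X2.26 Y10.24 E7.7936
G1 X1.30 Y9.00 E7.9500
G1 X1.10 Y8.50 E8.0038
G1 X0.00 Y8.50 E8.1135
G1 X0.00 Y0.00 E8.9617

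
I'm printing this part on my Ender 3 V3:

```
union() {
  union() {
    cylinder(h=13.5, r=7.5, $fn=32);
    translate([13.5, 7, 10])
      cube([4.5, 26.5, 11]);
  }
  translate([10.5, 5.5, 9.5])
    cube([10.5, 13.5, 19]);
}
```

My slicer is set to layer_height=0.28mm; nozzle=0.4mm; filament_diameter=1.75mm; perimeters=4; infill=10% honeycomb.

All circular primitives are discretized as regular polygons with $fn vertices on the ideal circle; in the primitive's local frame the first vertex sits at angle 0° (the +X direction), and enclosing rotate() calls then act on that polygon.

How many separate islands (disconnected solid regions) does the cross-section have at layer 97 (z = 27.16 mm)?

At z = 27.16 mm: the cylinder does not reach this height (z outside [0, 13.5]); the cube at (13.5, 7) does not reach this height (z outside [10, 21]); Merging all regions: nothing is present at this height; the cube at (10.5, 5.5) is present — its section is the full 10.5×13.5 rectangle; Merging all regions: only the 10.5×13.5 cube at (10.5, 5.5) is present, so the union is just that shape — 1 connected region. Overall, the cross-section is a single solid region. Island count = 1.

1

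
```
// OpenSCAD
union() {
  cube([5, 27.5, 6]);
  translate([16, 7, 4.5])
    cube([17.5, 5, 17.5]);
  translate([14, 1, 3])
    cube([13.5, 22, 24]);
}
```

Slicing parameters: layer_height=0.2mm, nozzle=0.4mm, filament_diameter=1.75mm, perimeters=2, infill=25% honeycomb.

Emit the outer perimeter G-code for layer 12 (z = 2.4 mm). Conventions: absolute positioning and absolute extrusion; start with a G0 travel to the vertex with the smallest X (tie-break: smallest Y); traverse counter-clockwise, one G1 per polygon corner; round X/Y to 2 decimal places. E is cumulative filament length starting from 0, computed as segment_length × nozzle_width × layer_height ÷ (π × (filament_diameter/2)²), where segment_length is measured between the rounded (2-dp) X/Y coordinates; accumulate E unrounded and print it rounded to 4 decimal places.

G0 X0.00 Y0.00 Z2.40
G1 X5.00 Y0.00 E0.1663
G1 X5.00 Y27.50 E1.0810
G1 X0.00 Y27.50 E1.2473
G1 X0.00 Y0.00 E2.1619

At z = 2.4 mm: the 5×27.5 cube contributes its full rectangle; the cube at (16, 7) is not intersected at this z (z outside [4.5, 22]); the cube at (14, 1) is not intersected at this z (z outside [3, 27]); Combining (union): only the 5×27.5 cube is present, so the union is just that shape — 1 connected region. The outline is a single polygon with 4 vertices. Extrusion per mm of travel: 0.4 × 0.2 / (π × 0.875²) = 0.033260. Accumulating E over each segment gives final E = 2.1619.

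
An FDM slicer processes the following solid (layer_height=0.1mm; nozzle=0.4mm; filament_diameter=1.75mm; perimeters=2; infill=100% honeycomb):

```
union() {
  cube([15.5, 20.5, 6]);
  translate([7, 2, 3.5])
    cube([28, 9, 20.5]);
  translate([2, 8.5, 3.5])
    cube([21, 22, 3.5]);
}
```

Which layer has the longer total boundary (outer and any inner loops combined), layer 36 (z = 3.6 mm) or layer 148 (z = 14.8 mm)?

Layer 36 (z = 3.6): the cube is present — its section is the full 15.5×20.5 rectangle (perimeter 72.00 mm); the cube at (7, 2) (footprint 28×9) is included at this height (perimeter 74.00 mm); the cube at (2, 8.5) (footprint 21×22) is included at this height (perimeter 86.00 mm); Merging all regions: the regions partially overlap (shared area 257.25 mm²), so the edge portions inside another operand are dropped and the merged outline is re-measured after clipping — boundary = 131.00 mm. So its perimeter = 131.00 mm. Layer 148 (z = 14.8): the cube is not intersected at this z (z outside [0, 6]); the cube at (7, 2) (footprint 28×9) is included at this height (perimeter 74.00 mm); the cube at (2, 8.5) is not intersected at this z (z outside [3.5, 7]); Taking the union: only the 28×9 cube at (7, 2) is present, so the union is just that shape — boundary = 74.00 mm. So its perimeter = 74.00 mm. Layer 36 is larger (131.00 vs 74.00 mm).

layer 36 (z = 3.6 mm)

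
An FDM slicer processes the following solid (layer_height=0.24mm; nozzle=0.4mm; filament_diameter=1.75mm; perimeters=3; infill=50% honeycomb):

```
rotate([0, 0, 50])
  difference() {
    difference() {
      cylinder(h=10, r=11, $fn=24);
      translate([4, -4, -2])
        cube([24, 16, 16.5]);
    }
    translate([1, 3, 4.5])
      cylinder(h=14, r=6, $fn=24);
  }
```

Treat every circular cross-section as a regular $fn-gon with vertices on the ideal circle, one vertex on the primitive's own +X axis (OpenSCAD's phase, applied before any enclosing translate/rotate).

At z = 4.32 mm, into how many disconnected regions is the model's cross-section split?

At z = 4.32 mm: the cylinder: section is a regular 24-gon, circumradius r=11; the cube at (4, -4) is present — its section is the full 24×16 rectangle; After the difference (first − rest): starting from the r=11 cylinder, the 24×16 cube at (4, -4) partially overlaps it — only the 77.95 mm² overlap (of its 384.00 mm²) is removed, clipping the outline — 1 connected region; the cylinder at (1, 3) is not intersected at this z (z outside [4.5, 18.5]); After the difference (first − rest): none of the subtracted shapes is present at this height, so that combined region is unchanged — 1 connected region; (rotated 50° about Z; rotation is an isometry so areas/perimeters/island counts are preserved). The result has 1 disconnected region.

1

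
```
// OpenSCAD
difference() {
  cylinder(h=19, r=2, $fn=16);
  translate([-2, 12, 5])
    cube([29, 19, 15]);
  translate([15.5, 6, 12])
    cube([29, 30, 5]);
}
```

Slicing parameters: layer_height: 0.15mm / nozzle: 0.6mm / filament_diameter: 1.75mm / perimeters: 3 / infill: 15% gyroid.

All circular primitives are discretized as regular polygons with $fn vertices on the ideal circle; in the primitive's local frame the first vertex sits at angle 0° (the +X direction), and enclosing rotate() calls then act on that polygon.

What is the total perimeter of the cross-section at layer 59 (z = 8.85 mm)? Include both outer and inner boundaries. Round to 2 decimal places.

12.49 mm

At z = 8.85 mm: the r=2 cylinder gives a regular 16-gon of circumradius 2 (constant along its height) (perimeter = 2·16·2.000·sin(180°/16) = 12.49 mm); the 29×19 cube at (-2, 12) contributes its full rectangle (perimeter 96.00 mm); the cube at (15.5, 6) is absent (z outside [12, 17]); After the difference (first − rest): starting from the r=2 cylinder, the 29×19 cube at (-2, 12) misses the remaining region (no effect) — boundary = 12.49 mm. Overall, the cross-section is a single solid region. Total boundary length (outer) = 12.49 mm.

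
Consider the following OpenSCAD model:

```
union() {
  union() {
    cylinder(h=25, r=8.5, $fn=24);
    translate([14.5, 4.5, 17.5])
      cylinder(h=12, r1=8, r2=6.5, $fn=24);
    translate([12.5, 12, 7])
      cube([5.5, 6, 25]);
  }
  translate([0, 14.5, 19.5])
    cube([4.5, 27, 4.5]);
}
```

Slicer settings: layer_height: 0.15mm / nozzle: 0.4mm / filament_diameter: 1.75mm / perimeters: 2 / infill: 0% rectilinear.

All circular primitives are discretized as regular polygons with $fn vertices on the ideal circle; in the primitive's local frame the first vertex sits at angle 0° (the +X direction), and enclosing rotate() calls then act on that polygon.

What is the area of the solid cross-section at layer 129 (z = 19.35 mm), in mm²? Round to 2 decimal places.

440.56 mm²

At z = 19.35 mm: the r=8.5 cylinder contributes a regular 24-gon of circumradius 8.5 (area = (24/2)·8.500²·sin(360°/24) = 224.40 mm²); the cone at (14.5, 4.5) contributes a regular 24-gon of circumradius 7.769 (interpolated between r1=8 and r2=6.5 at t=0.154) (area = (24/2)·7.769²·sin(360°/24) = 187.45 mm²); the cube at (12.5, 12) (footprint 5.5×6) is included at this height (area 33.00 mm²); Taking the union: the regions partially overlap — summed areas 444.84 mm² minus the doubly-counted overlap 4.28 mm² gives 440.56 mm² — area = 440.56 mm²; the cube at (0, 14.5) does not reach this height (z outside [19.5, 24]); Taking the union: only the result so far is present, so the union is just that shape — area = 440.56 mm². Overall, the cross-section is a single solid region. Net area = 440.56 mm².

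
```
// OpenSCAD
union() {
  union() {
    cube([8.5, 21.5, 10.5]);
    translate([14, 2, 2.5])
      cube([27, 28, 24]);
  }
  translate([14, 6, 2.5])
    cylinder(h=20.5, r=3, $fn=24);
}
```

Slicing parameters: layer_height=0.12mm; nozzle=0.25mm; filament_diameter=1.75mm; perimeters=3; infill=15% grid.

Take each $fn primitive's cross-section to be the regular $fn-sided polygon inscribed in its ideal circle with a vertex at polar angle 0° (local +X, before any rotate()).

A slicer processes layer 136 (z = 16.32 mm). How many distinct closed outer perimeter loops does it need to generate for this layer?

At z = 16.32 mm: the cube is not intersected at this z (z outside [0, 10.5]); the cube at (14, 2) (footprint 27×28) is included at this height; Taking the union: only the 27×28 cube at (14, 2) is present, so the union is just that shape — 1 connected region; the cylinder at (14, 6): section is a regular 24-gon, circumradius r=3; Combining (union): the regions partially overlap (shared area 13.98 mm²), so overlapping operands fuse into one piece — 1 connected region. The result has 1 disconnected region.

1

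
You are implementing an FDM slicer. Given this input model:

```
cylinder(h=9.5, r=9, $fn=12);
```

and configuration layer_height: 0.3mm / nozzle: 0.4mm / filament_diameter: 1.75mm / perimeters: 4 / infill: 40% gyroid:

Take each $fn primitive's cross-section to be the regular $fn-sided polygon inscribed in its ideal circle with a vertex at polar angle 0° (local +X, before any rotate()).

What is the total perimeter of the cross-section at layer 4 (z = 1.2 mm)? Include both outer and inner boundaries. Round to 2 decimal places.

At z = 1.2 mm: the cylinder: section is a regular 12-gon, circumradius r=9 (perimeter = 2·12·9.000·sin(180°/12) = 55.90 mm). Overall, the cross-section is a single solid region. Total boundary length (outer) = 55.90 mm.

55.90 mm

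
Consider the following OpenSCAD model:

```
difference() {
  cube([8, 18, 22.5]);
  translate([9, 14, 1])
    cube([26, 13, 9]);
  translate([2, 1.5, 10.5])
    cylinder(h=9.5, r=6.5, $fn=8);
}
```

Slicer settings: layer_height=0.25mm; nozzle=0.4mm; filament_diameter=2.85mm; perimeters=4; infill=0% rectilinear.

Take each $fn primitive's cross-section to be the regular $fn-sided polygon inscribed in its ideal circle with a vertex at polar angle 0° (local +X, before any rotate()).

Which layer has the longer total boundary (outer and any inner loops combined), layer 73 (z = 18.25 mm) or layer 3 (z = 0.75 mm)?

Layer 73 (z = 18.25): the 8×18 cube contributes its full rectangle (perimeter 52.00 mm); the cube at (9, 14) does not reach this height (z outside [1, 10]); the r=6.5 cylinder at (2, 1.5) gives a regular 8-gon of circumradius 6.5 (constant along its height) (perimeter = 2·8·6.500·sin(180°/8) = 39.80 mm); Taking the first minus the rest: starting from the 8×18 cube, the r=6.5 cylinder at (2, 1.5) partially overlaps it — only the 53.73 mm² overlap (of its 119.50 mm²) is removed, clipping the outline — boundary = 45.66 mm. So its perimeter = 45.66 mm. Layer 3 (z = 0.75): the cube is present — its section is the full 8×18 rectangle (perimeter 52.00 mm); the cube at (9, 14) is not intersected at this z (z outside [1, 10]); the cylinder at (2, 1.5) is not intersected at this z (z outside [10.5, 20]); After the difference (first − rest): none of the subtracted shapes is present at this height, so the 8×18 cube is unchanged — boundary = 52.00 mm. So its perimeter = 52.00 mm. Layer 3 is larger (52.00 vs 45.66 mm).

layer 3 (z = 0.75 mm)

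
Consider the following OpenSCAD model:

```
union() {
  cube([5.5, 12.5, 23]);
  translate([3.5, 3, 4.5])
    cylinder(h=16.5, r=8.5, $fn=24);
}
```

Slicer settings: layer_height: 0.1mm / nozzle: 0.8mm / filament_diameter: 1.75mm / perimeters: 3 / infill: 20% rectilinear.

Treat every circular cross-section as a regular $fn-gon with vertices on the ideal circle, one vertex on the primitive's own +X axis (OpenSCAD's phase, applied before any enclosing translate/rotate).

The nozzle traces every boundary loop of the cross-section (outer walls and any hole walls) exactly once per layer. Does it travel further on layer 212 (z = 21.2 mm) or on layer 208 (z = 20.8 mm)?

Layer 212 (z = 21.2): the cube is present — its section is the full 5.5×12.5 rectangle (perimeter 36.00 mm); the cylinder at (3.5, 3) is absent (z outside [4.5, 21]); Combining (union): only the 5.5×12.5 cube is present, so the union is just that shape — boundary = 36.00 mm. So its perimeter = 36.00 mm. Layer 208 (z = 20.8): the cube (footprint 5.5×12.5) is included at this height (perimeter 36.00 mm); the cylinder at (3.5, 3): section is a regular 24-gon, circumradius r=8.5 (perimeter = 2·24·8.500·sin(180°/24) = 53.25 mm); Combining (union): the regions partially overlap (shared area 61.94 mm²), so the edge portions inside another operand are dropped and the merged outline is re-measured after clipping — boundary = 56.20 mm. So its perimeter = 56.20 mm. Layer 208 is larger (56.20 vs 36.00 mm).

layer 208 (z = 20.8 mm)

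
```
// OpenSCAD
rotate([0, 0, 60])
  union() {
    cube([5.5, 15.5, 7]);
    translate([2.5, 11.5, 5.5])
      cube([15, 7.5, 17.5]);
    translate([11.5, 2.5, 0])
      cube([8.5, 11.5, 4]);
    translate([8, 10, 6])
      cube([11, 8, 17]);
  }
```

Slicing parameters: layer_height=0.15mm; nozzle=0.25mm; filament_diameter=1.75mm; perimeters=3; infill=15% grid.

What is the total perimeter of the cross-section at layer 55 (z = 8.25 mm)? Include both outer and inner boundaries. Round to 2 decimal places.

At z = 8.25 mm: the cube is not intersected at this z (z outside [0, 7]); the cube at (2.5, 11.5) is present — its section is the full 15×7.5 rectangle (perimeter 45.00 mm); the cube at (11.5, 2.5) is not intersected at this z (z outside [0, 4]); the cube at (8, 10) (footprint 11×8) is included at this height (perimeter 38.00 mm); Taking the union: the regions partially overlap (shared area 61.75 mm²), so the edge portions inside another operand are dropped and the merged outline is re-measured after clipping — boundary = 51.00 mm; (whole slice rotated 60° about Z — lengths, areas and connectivity unchanged). Overall, the cross-section is a single solid region. Total boundary length (outer) = 51.00 mm.

51.00 mm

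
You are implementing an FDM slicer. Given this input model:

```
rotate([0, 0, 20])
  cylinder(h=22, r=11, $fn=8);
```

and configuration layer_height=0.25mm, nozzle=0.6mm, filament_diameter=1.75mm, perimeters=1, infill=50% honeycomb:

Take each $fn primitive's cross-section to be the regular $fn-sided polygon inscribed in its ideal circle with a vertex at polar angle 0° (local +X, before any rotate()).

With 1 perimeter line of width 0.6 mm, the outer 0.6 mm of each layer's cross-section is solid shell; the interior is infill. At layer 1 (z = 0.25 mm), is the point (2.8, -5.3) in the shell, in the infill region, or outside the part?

At z = 0.25 mm: the r=11 cylinder gives a regular 8-gon of circumradius 11 (constant along its height); (whole slice rotated 20° about Z — lengths, areas and connectivity unchanged). Overall, the cross-section is a single solid region. Undo the 20° rotation: the query point maps to (0.818, -5.938) in the un-rotated model frame. The nearest boundary edge runs (-0.00, -11.00)→(7.78, -7.78); distance from the point to it = 4.36 mm. The point is inside the cross-section and 4.36 mm from the nearest boundary — more than the 0.6 mm shell width (1 × 0.6), so it's in the infill interior.

infill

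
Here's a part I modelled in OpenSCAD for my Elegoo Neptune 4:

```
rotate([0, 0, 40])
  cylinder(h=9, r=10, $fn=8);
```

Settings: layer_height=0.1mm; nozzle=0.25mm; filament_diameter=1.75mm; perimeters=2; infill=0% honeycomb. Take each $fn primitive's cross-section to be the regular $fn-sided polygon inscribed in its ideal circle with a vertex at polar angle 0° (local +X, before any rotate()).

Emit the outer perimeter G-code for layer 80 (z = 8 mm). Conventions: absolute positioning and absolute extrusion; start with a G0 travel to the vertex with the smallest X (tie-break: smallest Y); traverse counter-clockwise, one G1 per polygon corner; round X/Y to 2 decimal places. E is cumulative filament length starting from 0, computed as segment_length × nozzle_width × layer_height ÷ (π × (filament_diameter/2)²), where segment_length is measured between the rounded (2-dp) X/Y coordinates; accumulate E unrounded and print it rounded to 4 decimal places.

At z = 8 mm: the r=10 cylinder gives a regular 8-gon of circumradius 10 (constant along its height); (whole slice rotated 40° about Z — lengths, areas and connectivity unchanged). The outline is a single polygon with 8 vertices. Extrusion per mm of travel: 0.25 × 0.1 / (π × 0.875²) = 0.010394. Accumulating E over each segment gives final E = 0.6364.

G0 X-9.96 Y0.87 Z8.00
G1 X-7.66 Y-6.43 E0.0796
G1 X-0.87 Y-9.96 E0.1591
G1 X6.43 Y-7.66 E0.2386
G1 X9.96 Y-0.87 E0.3182
G1 X7.66 Y6.43 E0.3977
G1 X0.87 Y9.96 E0.4773
G1 X-6.43 Y7.66 E0.5568
G1 X-9.96 Y0.87 E0.6364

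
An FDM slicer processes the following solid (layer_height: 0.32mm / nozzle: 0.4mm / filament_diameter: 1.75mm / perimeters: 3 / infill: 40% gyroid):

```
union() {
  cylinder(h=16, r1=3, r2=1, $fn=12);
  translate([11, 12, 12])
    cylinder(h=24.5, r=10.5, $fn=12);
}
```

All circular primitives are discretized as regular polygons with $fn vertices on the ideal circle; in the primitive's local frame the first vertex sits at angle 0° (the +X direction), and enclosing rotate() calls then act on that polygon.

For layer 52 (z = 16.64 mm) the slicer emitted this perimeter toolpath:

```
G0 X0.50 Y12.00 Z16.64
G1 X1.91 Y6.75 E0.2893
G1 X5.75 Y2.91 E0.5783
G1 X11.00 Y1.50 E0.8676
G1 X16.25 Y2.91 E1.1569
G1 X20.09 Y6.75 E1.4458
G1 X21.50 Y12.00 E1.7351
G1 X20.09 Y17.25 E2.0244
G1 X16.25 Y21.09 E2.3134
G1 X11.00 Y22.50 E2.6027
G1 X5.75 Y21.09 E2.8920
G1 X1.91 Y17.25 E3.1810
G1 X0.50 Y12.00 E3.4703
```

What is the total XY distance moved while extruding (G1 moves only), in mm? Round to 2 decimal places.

Sum the Euclidean lengths of each G1 segment: total = 65.21 mm.

65.21 mm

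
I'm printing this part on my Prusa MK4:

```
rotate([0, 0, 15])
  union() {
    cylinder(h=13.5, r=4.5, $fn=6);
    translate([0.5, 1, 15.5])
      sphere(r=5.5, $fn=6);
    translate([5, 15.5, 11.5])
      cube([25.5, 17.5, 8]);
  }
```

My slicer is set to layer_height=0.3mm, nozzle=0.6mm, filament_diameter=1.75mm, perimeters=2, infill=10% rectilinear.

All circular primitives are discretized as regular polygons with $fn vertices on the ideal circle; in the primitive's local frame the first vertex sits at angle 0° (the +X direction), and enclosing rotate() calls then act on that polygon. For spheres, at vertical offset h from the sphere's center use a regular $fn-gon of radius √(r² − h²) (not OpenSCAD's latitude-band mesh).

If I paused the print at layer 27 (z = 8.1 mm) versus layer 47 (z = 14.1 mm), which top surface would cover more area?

layer 47 (z = 14.1 mm)

Layer 27 (z = 8.1): the r=4.5 cylinder contributes a regular 6-gon of circumradius 4.5 (area = (6/2)·4.500²·sin(360°/6) = 52.61 mm²); the sphere at (0.5, 1) is not intersected at this z (|z−center|=7.400 > r=5.5); the cube at (5, 15.5) does not reach this height (z outside [11.5, 19.5]); Combining (union): only the r=4.5 cylinder is present, so the union is just that shape — area = 52.61 mm²; (rotated 15° about Z; rotation is an isometry so areas/perimeters/island counts are preserved). So its area = 52.61 mm². Layer 47 (z = 14.1): the cylinder is absent (z outside [0, 13.5]); the r=5.5 sphere at (0.5, 1) slices to a regular 6-gon of circumradius 5.319 (√(r²−h²) with h=1.4 from center) (area = (6/2)·5.319²·sin(360°/6) = 73.50 mm²); the cube at (5, 15.5) (footprint 25.5×17.5) is included at this height (area 446.25 mm²); Taking the union: the 2 present regions are separate (no shared area or edge), so areas and boundary lengths simply add and each stays a separate island — area = 519.75 mm²; (rotated 15° about Z; rotation is an isometry so areas/perimeters/island counts are preserved). So its area = 519.75 mm². Layer 47 is larger (519.75 vs 52.61 mm²).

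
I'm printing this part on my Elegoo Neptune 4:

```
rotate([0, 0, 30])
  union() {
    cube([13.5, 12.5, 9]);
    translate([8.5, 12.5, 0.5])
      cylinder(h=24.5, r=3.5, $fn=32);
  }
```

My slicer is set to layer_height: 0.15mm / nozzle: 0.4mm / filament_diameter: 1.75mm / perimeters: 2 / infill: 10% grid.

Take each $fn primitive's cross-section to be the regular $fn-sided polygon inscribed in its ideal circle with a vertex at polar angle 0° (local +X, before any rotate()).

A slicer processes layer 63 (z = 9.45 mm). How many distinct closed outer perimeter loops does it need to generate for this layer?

At z = 9.45 mm: the cube is absent (z outside [0, 9]); the r=3.5 cylinder at (8.5, 12.5) contributes a regular 32-gon of circumradius 3.5; Merging all regions: only the r=3.5 cylinder at (8.5, 12.5) is present, so the union is just that shape — 1 connected region; (rotated 30° about Z; rotation is an isometry so areas/perimeters/island counts are preserved). The result has 1 disconnected region.

1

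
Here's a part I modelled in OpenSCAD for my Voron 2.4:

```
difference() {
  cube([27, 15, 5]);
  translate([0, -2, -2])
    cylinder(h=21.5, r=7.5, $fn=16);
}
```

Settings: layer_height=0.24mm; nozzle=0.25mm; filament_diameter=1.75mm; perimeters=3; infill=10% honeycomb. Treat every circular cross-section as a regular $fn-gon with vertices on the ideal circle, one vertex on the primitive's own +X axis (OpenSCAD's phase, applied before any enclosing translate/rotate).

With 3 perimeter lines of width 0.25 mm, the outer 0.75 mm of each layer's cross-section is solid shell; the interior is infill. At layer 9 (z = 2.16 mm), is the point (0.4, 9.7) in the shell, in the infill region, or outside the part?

shell

At z = 2.16 mm: the 27×15 cube contributes its full rectangle; the r=7.5 cylinder at (0, -2) contributes a regular 16-gon of circumradius 7.5; After the difference (first − rest): starting from the 27×15 cube, the r=7.5 cylinder at (0, -2) partially overlaps it — only the 28.45 mm² overlap (of its 172.21 mm²) is removed, clipping the outline — 1 connected region. Overall, the cross-section is a single solid region. The nearest boundary edge runs (0.00, 5.50)→(0.00, 15.00); distance from the point to it = 0.40 mm. The point is inside the cross-section, 0.40 mm from the nearest boundary — within the 0.75 mm shell band (3 × 0.25).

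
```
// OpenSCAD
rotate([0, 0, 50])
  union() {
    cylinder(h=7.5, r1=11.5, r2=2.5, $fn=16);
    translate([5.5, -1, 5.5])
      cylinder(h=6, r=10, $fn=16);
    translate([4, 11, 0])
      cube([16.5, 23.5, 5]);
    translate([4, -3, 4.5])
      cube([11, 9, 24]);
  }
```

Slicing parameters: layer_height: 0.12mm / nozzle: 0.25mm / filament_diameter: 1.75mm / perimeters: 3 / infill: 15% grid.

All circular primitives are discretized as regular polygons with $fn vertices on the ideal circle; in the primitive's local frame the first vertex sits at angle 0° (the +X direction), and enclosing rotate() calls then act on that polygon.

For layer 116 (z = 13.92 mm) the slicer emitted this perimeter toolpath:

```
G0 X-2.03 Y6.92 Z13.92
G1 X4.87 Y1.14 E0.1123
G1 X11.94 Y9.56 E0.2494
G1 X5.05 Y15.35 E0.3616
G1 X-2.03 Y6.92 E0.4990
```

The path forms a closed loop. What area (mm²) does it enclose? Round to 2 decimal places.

Apply the shoelace formula to the sequence of (X, Y) vertices; enclosed area = 99.02 mm².

99.02 mm²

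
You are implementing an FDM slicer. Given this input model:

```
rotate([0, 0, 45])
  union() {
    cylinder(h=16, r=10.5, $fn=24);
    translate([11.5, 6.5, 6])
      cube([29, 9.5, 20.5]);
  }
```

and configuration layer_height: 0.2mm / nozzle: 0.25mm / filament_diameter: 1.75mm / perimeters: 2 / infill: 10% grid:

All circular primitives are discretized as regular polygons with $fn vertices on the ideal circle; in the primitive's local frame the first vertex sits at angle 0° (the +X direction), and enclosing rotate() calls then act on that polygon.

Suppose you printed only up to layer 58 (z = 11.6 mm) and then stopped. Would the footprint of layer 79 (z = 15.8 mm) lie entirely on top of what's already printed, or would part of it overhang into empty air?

entirely on top

Compare the two slices. At z = 11.6: the cylinder: section is a regular 24-gon, circumradius r=10.5 (area = (24/2)·10.500²·sin(360°/24) = 342.42 mm²); the cube at (11.5, 6.5) is present — its section is the full 29×9.5 rectangle (area 275.50 mm²); Combining (union): the 2 present regions are separate (no shared area or edge), so areas and boundary lengths simply add and each stays a separate island — area = 617.92 mm²; (whole slice rotated 45° about Z — lengths, areas and connectivity unchanged). At z = 15.8: the r=10.5 cylinder gives a regular 24-gon of circumradius 10.5 (constant along its height) (area = (24/2)·10.500²·sin(360°/24) = 342.42 mm²); the cube at (11.5, 6.5) (footprint 29×9.5) is included at this height (area 275.50 mm²); Merging all regions: the 2 present regions are separate (no shared area or edge), so areas and boundary lengths simply add and each stays a separate island — area = 617.92 mm²; (rotated 45° about Z; rotation is an isometry so areas/perimeters/island counts are preserved). Checking containment: the cross-section at z = 15.8 is a subset of the cross-section at z = 11.6.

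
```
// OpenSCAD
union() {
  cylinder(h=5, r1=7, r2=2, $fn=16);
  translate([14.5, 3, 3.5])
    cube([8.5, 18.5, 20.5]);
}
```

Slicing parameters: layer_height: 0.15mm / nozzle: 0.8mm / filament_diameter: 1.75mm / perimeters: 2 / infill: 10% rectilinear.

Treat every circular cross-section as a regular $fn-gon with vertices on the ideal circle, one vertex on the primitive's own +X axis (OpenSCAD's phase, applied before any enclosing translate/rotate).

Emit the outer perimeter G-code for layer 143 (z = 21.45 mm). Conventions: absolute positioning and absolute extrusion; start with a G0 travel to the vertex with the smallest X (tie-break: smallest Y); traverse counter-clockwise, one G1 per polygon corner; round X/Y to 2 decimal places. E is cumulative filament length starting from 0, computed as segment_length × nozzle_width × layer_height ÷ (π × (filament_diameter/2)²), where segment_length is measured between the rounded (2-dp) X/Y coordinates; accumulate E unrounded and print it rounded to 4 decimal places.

At z = 21.45 mm: the cone does not reach this height (z outside [0, 5]); the cube at (14.5, 3) (footprint 8.5×18.5) is included at this height; Taking the union: only the 8.5×18.5 cube at (14.5, 3) is present, so the union is just that shape — 1 connected region. The outline is a single polygon with 4 vertices. Extrusion per mm of travel: 0.8 × 0.15 / (π × 0.875²) = 0.049890. Accumulating E over each segment gives final E = 2.6941.

G0 X14.50 Y3.00 Z21.45
G1 X23.00 Y3.00 E0.4241
G1 X23.00 Y21.50 E1.3470
G1 X14.50 Y21.50 E1.7711
G1 X14.50 Y3.00 E2.6941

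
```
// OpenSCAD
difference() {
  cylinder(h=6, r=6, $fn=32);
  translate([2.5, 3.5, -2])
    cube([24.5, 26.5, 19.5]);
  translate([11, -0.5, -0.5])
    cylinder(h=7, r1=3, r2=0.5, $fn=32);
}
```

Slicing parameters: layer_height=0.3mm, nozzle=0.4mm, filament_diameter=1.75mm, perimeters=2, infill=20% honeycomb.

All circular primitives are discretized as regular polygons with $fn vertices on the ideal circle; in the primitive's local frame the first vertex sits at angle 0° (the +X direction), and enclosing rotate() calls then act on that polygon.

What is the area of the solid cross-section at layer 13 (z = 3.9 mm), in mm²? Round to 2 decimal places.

109.70 mm²

At z = 3.9 mm: the r=6 cylinder gives a regular 32-gon of circumradius 6 (constant along its height) (area = (32/2)·6.000²·sin(360°/32) = 112.37 mm²); the cube at (2.5, 3.5) (footprint 24.5×26.5) is included at this height (area 649.25 mm²); the cone at (11, -0.5): at t=0.629 of its height the radius interpolates to r₁+(r₂−r₁)t = 1.429, giving a regular 32-gon of that circumradius (area = (32/2)·1.429²·sin(360°/32) = 6.37 mm²); Taking the first minus the rest: starting from the r=6 cylinder (112.37 mm²), the 24.5×26.5 cube at (2.5, 3.5) partially overlaps it — only the 2.67 mm² overlap (of its 649.25 mm²) is removed, clipping the outline; the cone at (11, -0.5) misses the remaining region (no effect) — area = 109.70 mm². Overall, the cross-section is a single solid region. Net area = 109.70 mm².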